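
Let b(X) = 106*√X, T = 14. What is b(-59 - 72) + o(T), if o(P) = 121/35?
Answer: 121/35 + 106*I*√131 ≈ 3.4571 + 1213.2*I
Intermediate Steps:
o(P) = 121/35 (o(P) = 121*(1/35) = 121/35)
b(-59 - 72) + o(T) = 106*√(-59 - 72) + 121/35 = 106*√(-131) + 121/35 = 106*(I*√131) + 121/35 = 106*I*√131 + 121/35 = 121/35 + 106*I*√131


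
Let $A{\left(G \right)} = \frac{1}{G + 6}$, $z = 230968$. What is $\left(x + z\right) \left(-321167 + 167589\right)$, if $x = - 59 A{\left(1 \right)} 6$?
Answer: $- \frac{248246857916}{7} \approx -3.5464 \cdot 10^{10}$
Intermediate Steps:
$A{\left(G \right)} = \frac{1}{6 + G}$
$x = - \frac{354}{7}$ ($x = - \frac{59}{6 + 1} \cdot 6 = - \frac{59}{7} \cdot 6 = \left(-59\right) \frac{1}{7} \cdot 6 = \left(- \frac{59}{7}\right) 6 = - \frac{354}{7} \approx -50.571$)
$\left(x + z\right) \left(-321167 + 167589\right) = \left(- \frac{354}{7} + 230968\right) \left(-321167 + 167589\right) = \frac{1616422}{7} \left(-153578\right) = - \frac{248246857916}{7}$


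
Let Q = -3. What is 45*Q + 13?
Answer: -122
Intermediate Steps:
45*Q + 13 = 45*(-3) + 13 = -135 + 13 = -122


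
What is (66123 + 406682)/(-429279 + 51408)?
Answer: -472805/377871 ≈ -1.2512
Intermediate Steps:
(66123 + 406682)/(-429279 + 51408) = 472805/(-377871) = 472805*(-1/377871) = -472805/377871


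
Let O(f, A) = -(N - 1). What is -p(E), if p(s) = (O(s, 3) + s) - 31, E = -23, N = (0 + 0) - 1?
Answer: 52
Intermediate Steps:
N = -1 (N = 0 - 1 = -1)
O(f, A) = 2 (O(f, A) = -(-1 - 1) = -1*(-2) = 2)
p(s) = -29 + s (p(s) = (2 + s) - 31 = -29 + s)
-p(E) = -(-29 - 23) = -1*(-52) = 52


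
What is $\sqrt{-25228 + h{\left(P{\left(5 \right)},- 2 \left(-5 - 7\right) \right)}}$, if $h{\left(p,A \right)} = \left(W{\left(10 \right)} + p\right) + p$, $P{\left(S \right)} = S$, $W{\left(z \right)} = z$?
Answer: $2 i \sqrt{6302} \approx 158.77 i$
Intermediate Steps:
$h{\left(p,A \right)} = 10 + 2 p$ ($h{\left(p,A \right)} = \left(10 + p\right) + p = 10 + 2 p$)
$\sqrt{-25228 + h{\left(P{\left(5 \right)},- 2 \left(-5 - 7\right) \right)}} = \sqrt{-25228 + \left(10 + 2 \cdot 5\right)} = \sqrt{-25228 + \left(10 + 10\right)} = \sqrt{-25228 + 20} = \sqrt{-25208} = 2 i \sqrt{6302}$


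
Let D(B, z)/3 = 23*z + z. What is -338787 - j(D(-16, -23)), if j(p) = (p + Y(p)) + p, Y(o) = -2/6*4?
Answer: -1006421/3 ≈ -3.3547e+5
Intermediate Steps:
Y(o) = -4/3 (Y(o) = -2*⅙*4 = -⅓*4 = -4/3)
D(B, z) = 72*z (D(B, z) = 3*(23*z + z) = 3*(24*z) = 72*z)
j(p) = -4/3 + 2*p (j(p) = (p - 4/3) + p = (-4/3 + p) + p = -4/3 + 2*p)
-338787 - j(D(-16, -23)) = -338787 - (-4/3 + 2*(72*(-23))) = -338787 - (-4/3 + 2*(-1656)) = -338787 - (-4/3 - 3312) = -338787 - 1*(-9940/3) = -338787 + 9940/3 = -1006421/3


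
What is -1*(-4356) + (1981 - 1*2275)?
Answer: 4062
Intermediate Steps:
-1*(-4356) + (1981 - 1*2275) = 4356 + (1981 - 2275) = 4356 - 294 = 4062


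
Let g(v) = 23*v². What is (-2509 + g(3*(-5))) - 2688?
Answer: -22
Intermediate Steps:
(-2509 + g(3*(-5))) - 2688 = (-2509 + 23*(3*(-5))²) - 2688 = (-2509 + 23*(-15)²) - 2688 = (-2509 + 23*225) - 2688 = (-2509 + 5175) - 2688 = 2666 - 2688 = -22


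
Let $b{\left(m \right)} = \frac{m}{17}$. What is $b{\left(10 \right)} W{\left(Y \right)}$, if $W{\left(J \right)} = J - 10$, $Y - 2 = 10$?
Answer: $\frac{20}{17} \approx 1.1765$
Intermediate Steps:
$b{\left(m \right)} = \frac{m}{17}$ ($b{\left(m \right)} = m \frac{1}{17} = \frac{m}{17}$)
$Y = 12$ ($Y = 2 + 10 = 12$)
$W{\left(J \right)} = -10 + J$
$b{\left(10 \right)} W{\left(Y \right)} = \frac{1}{17} \cdot 10 \left(-10 + 12\right) = \frac{10}{17} \cdot 2 = \frac{20}{17}$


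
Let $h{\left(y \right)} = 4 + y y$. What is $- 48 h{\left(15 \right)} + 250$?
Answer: $-10742$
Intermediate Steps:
$h{\left(y \right)} = 4 + y^{2}$
$- 48 h{\left(15 \right)} + 250 = - 48 \left(4 + 15^{2}\right) + 250 = - 48 \left(4 + 225\right) + 250 = \left(-48\right) 229 + 250 = -10992 + 250 = -10742$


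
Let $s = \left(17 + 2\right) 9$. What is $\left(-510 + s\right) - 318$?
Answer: $-657$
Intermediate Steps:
$s = 171$ ($s = 19 \cdot 9 = 171$)
$\left(-510 + s\right) - 318 = \left(-510 + 171\right) - 318 = -339 - 318 = -657$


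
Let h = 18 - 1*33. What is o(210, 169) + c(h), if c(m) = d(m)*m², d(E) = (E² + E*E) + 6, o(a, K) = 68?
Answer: 102668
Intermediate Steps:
h = -15 (h = 18 - 33 = -15)
d(E) = 6 + 2*E² (d(E) = (E² + E²) + 6 = 2*E² + 6 = 6 + 2*E²)
c(m) = m²*(6 + 2*m²) (c(m) = (6 + 2*m²)*m² = m²*(6 + 2*m²))
o(210, 169) + c(h) = 68 + 2*(-15)²*(3 + (-15)²) = 68 + 2*225*(3 + 225) = 68 + 2*225*228 = 68 + 102600 = 102668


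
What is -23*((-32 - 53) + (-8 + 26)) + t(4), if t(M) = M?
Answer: 1545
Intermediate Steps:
-23*((-32 - 53) + (-8 + 26)) + t(4) = -23*((-32 - 53) + (-8 + 26)) + 4 = -23*(-85 + 18) + 4 = -23*(-67) + 4 = 1541 + 4 = 1545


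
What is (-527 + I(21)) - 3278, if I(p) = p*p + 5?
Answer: -3359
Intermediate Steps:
I(p) = 5 + p² (I(p) = p² + 5 = 5 + p²)
(-527 + I(21)) - 3278 = (-527 + (5 + 21²)) - 3278 = (-527 + (5 + 441)) - 3278 = (-527 + 446) - 3278 = -81 - 3278 = -3359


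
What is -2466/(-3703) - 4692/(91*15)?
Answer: -667066/240695 ≈ -2.7714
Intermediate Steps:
-2466/(-3703) - 4692/(91*15) = -2466*(-1/3703) - 4692/1365 = 2466/3703 - 4692*1/1365 = 2466/3703 - 1564/455 = -667066/240695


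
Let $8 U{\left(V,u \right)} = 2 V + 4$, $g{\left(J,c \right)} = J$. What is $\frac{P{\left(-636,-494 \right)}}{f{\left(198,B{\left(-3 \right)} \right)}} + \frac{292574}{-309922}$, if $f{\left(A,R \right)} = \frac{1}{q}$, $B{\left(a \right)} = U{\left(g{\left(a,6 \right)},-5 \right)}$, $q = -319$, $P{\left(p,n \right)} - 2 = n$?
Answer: $\frac{24320672741}{154961} \approx 1.5695 \cdot 10^{5}$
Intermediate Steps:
$P{\left(p,n \right)} = 2 + n$
$U{\left(V,u \right)} = \frac{1}{2} + \frac{V}{4}$ ($U{\left(V,u \right)} = \frac{2 V + 4}{8} = \frac{4 + 2 V}{8} = \frac{1}{2} + \frac{V}{4}$)
$B{\left(a \right)} = \frac{1}{2} + \frac{a}{4}$
$f{\left(A,R \right)} = - \frac{1}{319}$ ($f{\left(A,R \right)} = \frac{1}{-319} = - \frac{1}{319}$)
$\frac{P{\left(-636,-494 \right)}}{f{\left(198,B{\left(-3 \right)} \right)}} + \frac{292574}{-309922} = \frac{2 - 494}{- \frac{1}{319}} + \frac{292574}{-309922} = \left(-492\right) \left(-319\right) + 292574 \left(- \frac{1}{309922}\right) = 156948 - \frac{146287}{154961} = \frac{24320672741}{154961}$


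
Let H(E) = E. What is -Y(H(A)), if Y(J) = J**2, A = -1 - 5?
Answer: -36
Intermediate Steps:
A = -6
-Y(H(A)) = -1*(-6)**2 = -1*36 = -36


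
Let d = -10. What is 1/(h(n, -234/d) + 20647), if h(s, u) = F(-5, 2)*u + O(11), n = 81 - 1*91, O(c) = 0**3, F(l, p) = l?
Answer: 1/20530 ≈ 4.8709e-5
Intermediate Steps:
O(c) = 0
n = -10 (n = 81 - 91 = -10)
h(s, u) = -5*u (h(s, u) = -5*u + 0 = -5*u)
1/(h(n, -234/d) + 20647) = 1/(-(-1170)/(-10) + 20647) = 1/(-(-1170)*(-1)/10 + 20647) = 1/(-5*117/5 + 20647) = 1/(-117 + 20647) = 1/20530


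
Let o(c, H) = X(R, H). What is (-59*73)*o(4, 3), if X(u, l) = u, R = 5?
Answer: -21535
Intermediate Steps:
o(c, H) = 5
(-59*73)*o(4, 3) = -59*73*5 = -4307*5 = -21535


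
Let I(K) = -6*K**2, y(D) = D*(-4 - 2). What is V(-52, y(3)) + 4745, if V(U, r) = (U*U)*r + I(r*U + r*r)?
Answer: -9569527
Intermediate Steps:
y(D) = -6*D (y(D) = D*(-6) = -6*D)
V(U, r) = -6*(r**2 + U*r)**2 + r*U**2 (V(U, r) = (U*U)*r - 6*(r*U + r*r)**2 = U**2*r - 6*(U*r + r**2)**2 = r*U**2 - 6*(r**2 + U*r)**2 = -6*(r**2 + U*r)**2 + r*U**2)
V(-52, y(3)) + 4745 = (-6*3)*((-52)**2 - 6*(-6*3)*(-52 - 6*3)**2) + 4745 = -18*(2704 - 6*(-18)*(-52 - 18)**2) + 4745 = -18*(2704 - 6*(-18)*(-70)**2) + 4745 = -18*(2704 - 6*(-18)*4900) + 4745 = -18*(2704 + 529200) + 4745 = -18*531904 + 4745 = -9574272 + 4745 = -9569527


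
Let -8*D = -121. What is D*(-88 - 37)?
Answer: -15125/8 ≈ -1890.6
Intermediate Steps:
D = 121/8 (D = -⅛*(-121) = 121/8 ≈ 15.125)
D*(-88 - 37) = 121*(-88 - 37)/8 = (121/8)*(-125) = -15125/8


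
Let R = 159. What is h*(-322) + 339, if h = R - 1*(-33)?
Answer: -61485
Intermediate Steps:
h = 192 (h = 159 - 1*(-33) = 159 + 33 = 192)
h*(-322) + 339 = 192*(-322) + 339 = -61824 + 339 = -61485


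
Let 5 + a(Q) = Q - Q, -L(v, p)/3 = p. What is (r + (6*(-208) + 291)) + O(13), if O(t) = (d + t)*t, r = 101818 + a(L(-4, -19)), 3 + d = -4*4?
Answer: 100778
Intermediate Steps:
L(v, p) = -3*p
d = -19 (d = -3 - 4*4 = -3 - 16 = -19)
a(Q) = -5 (a(Q) = -5 + (Q - Q) = -5 + 0 = -5)
r = 101813 (r = 101818 - 5 = 101813)
O(t) = t*(-19 + t) (O(t) = (-19 + t)*t = t*(-19 + t))
(r + (6*(-208) + 291)) + O(13) = (101813 + (6*(-208) + 291)) + 13*(-19 + 13) = (101813 + (-1248 + 291)) + 13*(-6) = (101813 - 957) - 78 = 100856 - 78 = 100778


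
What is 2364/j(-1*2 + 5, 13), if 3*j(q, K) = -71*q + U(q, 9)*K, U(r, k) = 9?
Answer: -591/8 ≈ -73.875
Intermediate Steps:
j(q, K) = 3*K - 71*q/3 (j(q, K) = (-71*q + 9*K)/3 = 3*K - 71*q/3)
2364/j(-1*2 + 5, 13) = 2364/(3*13 - 71*(-1*2 + 5)/3) = 2364/(39 - 71*(-2 + 5)/3) = 2364/(39 - 71/3*3) = 2364/(39 - 71) = 2364/(-32) = 2364*(-1/32) = -591/8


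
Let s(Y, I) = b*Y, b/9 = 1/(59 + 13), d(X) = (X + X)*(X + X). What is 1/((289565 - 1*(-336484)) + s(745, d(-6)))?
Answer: 8/5009137 ≈ 1.5971e-6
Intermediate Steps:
d(X) = 4*X**2 (d(X) = (2*X)*(2*X) = 4*X**2)
b = 1/8 (b = 9/(59 + 13) = 9/72 = 9*(1/72) = 1/8 ≈ 0.12500)
s(Y, I) = Y/8
1/((289565 - 1*(-336484)) + s(745, d(-6))) = 1/((289565 - 1*(-336484)) + (1/8)*745) = 1/((289565 + 336484) + 745/8) = 1/(626049 + 745/8) = 1/(5009137/8) = 8/5009137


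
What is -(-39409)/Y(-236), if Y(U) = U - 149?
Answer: -39409/385 ≈ -102.36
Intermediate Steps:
Y(U) = -149 + U
-(-39409)/Y(-236) = -(-39409)/(-149 - 236) = -(-39409)/(-385) = -(-39409)*(-1)/385 = -1*39409/385 = -39409/385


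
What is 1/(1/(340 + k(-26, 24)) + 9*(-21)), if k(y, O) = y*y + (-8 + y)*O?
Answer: -200/37799 ≈ -0.0052911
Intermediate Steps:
k(y, O) = y² + O*(-8 + y)
1/(1/(340 + k(-26, 24)) + 9*(-21)) = 1/(1/(340 + ((-26)² - 8*24 + 24*(-26))) + 9*(-21)) = 1/(1/(340 + (676 - 192 - 624)) - 189) = 1/(1/(340 - 140) - 189) = 1/(1/200 - 189) = 1/(-37799/200) = -200/37799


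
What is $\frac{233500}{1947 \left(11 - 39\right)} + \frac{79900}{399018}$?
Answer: $- \frac{1233539925}{302123129} \approx -4.0829$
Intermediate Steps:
$\frac{233500}{1947 \left(11 - 39\right)} + \frac{79900}{399018} = \frac{233500}{1947 \left(-28\right)} + 79900 \cdot \frac{1}{399018} = \frac{233500}{-54516} + \frac{39950}{199509} = 233500 \left(- \frac{1}{54516}\right) + \frac{39950}{199509} = - \frac{58375}{13629} + \frac{39950}{199509} = - \frac{1233539925}{302123129}$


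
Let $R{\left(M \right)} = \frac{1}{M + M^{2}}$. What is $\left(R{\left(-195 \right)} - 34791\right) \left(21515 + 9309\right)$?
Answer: $- \frac{20284404068948}{18915} \approx -1.0724 \cdot 10^{9}$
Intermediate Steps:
$\left(R{\left(-195 \right)} - 34791\right) \left(21515 + 9309\right) = \left(\frac{1}{\left(-195\right) \left(1 - 195\right)} - 34791\right) \left(21515 + 9309\right) = \left(- \frac{1}{195 \left(-194\right)} - 34791\right) 30824 = \left(\left(- \frac{1}{195}\right) \left(- \frac{1}{194}\right) - 34791\right) 30824 = \left(\frac{1}{37830} - 34791\right) 30824 = \left(- \frac{1316143529}{37830}\right) 30824 = - \frac{20284404068948}{18915}$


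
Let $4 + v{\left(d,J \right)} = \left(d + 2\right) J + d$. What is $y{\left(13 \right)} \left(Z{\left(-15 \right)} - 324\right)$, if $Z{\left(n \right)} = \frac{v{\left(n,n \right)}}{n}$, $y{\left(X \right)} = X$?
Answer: $- \frac{65468}{15} \approx -4364.5$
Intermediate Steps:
$v{\left(d,J \right)} = -4 + d + J \left(2 + d\right)$ ($v{\left(d,J \right)} = -4 + \left(\left(d + 2\right) J + d\right) = -4 + \left(\left(2 + d\right) J + d\right) = -4 + \left(J \left(2 + d\right) + d\right) = -4 + \left(d + J \left(2 + d\right)\right) = -4 + d + J \left(2 + d\right)$)
$Z{\left(n \right)} = \frac{-4 + n^{2} + 3 n}{n}$ ($Z{\left(n \right)} = \frac{-4 + n + 2 n + n n}{n} = \frac{-4 + n + 2 n + n^{2}}{n} = \frac{-4 + n^{2} + 3 n}{n}$)
$y{\left(13 \right)} \left(Z{\left(-15 \right)} - 324\right) = 13 \left(\left(3 - 15 - \frac{4}{-15}\right) - 324\right) = 13 \left(\left(3 - 15 - - \frac{4}{15}\right) - 324\right) = 13 \left(\left(3 - 15 + \frac{4}{15}\right) - 324\right) = 13 \left(- \frac{176}{15} - 324\right) = 13 \left(- \frac{5036}{15}\right) = - \frac{65468}{15}$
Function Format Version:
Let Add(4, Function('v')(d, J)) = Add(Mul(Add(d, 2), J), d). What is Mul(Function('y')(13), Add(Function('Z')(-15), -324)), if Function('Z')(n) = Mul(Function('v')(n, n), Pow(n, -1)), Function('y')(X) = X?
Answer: Rational(-65468, 15) ≈ -4364.5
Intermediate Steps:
Function('v')(d, J) = Add(-4, d, Mul(J, Add(2, d))) (Function('v')(d, J) = Add(-4, Add(Mul(Add(d, 2), J), d)) = Add(-4, Add(Mul(Add(2, d), J), d)) = Add(-4, Add(Mul(J, Add(2, d)), d)) = Add(-4, Add(d, Mul(J, Add(2, d)))) = Add(-4, d, Mul(J, Add(2, d))))
Function('Z')(n) = Mul(Pow(n, -1), Add(-4, Pow(n, 2), Mul(3, n))) (Function('Z')(n) = Mul(Add(-4, n, Mul(2, n), Mul(n, n)), Pow(n, -1)) = Mul(Add(-4, n, Mul(2, n), Pow(n, 2)), Pow(n, -1)) = Mul(Add(-4, Pow(n, 2), Mul(3, n)), Pow(n, -1)) = Mul(Pow(n, -1), Add(-4, Pow(n, 2), Mul(3, n))))
Mul(Function('y')(13), Add(Function('Z')(-15), -324)) = Mul(13, Add(Add(3, -15, Mul(-4, Pow(-15, -1))), -324)) = Mul(13, Add(Add(3, -15, Mul(-4, Rational(-1, 15))), -324)) = Mul(13, Add(Add(3, -15, Rational(4, 15)), -324)) = Mul(13, Add(Rational(-176, 15), -324)) = Mul(13, Rational(-5036, 15)) = Rational(-65468, 15)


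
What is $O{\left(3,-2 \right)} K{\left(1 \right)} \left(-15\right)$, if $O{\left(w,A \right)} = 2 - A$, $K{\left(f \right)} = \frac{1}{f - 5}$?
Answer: $15$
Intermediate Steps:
$K{\left(f \right)} = \frac{1}{-5 + f}$
$O{\left(3,-2 \right)} K{\left(1 \right)} \left(-15\right) = \frac{2 - -2}{-5 + 1} \left(-15\right) = \frac{2 + 2}{-4} \left(-15\right) = 4 \left(- \frac{1}{4}\right) \left(-15\right) = \left(-1\right) \left(-15\right) = 15$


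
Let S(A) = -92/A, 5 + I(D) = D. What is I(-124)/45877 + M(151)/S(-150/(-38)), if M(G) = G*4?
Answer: -519613398/20048249 ≈ -25.918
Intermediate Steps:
M(G) = 4*G
I(D) = -5 + D
I(-124)/45877 + M(151)/S(-150/(-38)) = (-5 - 124)/45877 + (4*151)/((-92/((-150/(-38))))) = -129*1/45877 + 604/((-92/((-150*(-1/38))))) = -129/45877 + 604/((-92/75/19)) = -129/45877 + 604/((-92*19/75)) = -129/45877 + 604/(-1748/75) = -129/45877 + 604*(-75/1748) = -129/45877 - 11325/437 = -519613398/20048249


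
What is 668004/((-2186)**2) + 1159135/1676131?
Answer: 1664675021746/2002388223019 ≈ 0.83134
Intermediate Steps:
668004/((-2186)**2) + 1159135/1676131 = 668004/4778596 + 1159135*(1/1676131) = 668004*(1/4778596) + 1159135/1676131 = 167001/1194649 + 1159135/1676131 = 1664675021746/2002388223019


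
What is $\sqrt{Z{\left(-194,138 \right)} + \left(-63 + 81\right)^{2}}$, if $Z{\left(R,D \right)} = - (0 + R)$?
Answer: $\sqrt{518} \approx 22.76$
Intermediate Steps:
$Z{\left(R,D \right)} = - R$
$\sqrt{Z{\left(-194,138 \right)} + \left(-63 + 81\right)^{2}} = \sqrt{\left(-1\right) \left(-194\right) + \left(-63 + 81\right)^{2}} = \sqrt{194 + 18^{2}} = \sqrt{194 + 324} = \sqrt{518}$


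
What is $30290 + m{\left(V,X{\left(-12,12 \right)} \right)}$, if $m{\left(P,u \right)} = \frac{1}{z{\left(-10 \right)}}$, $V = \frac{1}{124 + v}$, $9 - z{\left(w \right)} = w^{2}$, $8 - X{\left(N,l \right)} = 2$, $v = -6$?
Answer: $\frac{2756389}{91} \approx 30290.0$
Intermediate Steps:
$X{\left(N,l \right)} = 6$ ($X{\left(N,l \right)} = 8 - 2 = 6$)
$z{\left(w \right)} = 9 - w^{2}$
$V = \frac{1}{118}$ ($V = \frac{1}{124 - 6} = \frac{1}{118} \approx 0.0084746$)
$m{\left(P,u \right)} = - \frac{1}{91}$ ($m{\left(P,u \right)} = \frac{1}{9 - \left(-10\right)^{2}} = \frac{1}{9 - 100} = \frac{1}{-91} = - \frac{1}{91}$)
$30290 + m{\left(V,X{\left(-12,12 \right)} \right)} = 30290 - \frac{1}{91} = \frac{2756389}{91}$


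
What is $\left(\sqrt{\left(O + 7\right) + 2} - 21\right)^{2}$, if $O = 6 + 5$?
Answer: $461 - 84 \sqrt{5} \approx 273.17$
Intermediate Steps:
$O = 11$
$\left(\sqrt{\left(O + 7\right) + 2} - 21\right)^{2} = \left(\sqrt{\left(11 + 7\right) + 2} - 21\right)^{2} = \left(\sqrt{18 + 2} - 21\right)^{2} = \left(\sqrt{20} - 21\right)^{2} = \left(2 \sqrt{5} - 21\right)^{2} = \left(-21 + 2 \sqrt{5}\right)^{2}$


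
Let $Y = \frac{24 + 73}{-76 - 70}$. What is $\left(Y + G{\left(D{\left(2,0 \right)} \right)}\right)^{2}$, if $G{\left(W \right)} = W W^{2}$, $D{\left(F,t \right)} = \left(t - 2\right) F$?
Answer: $\frac{89132481}{21316} \approx 4181.5$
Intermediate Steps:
$D{\left(F,t \right)} = F \left(-2 + t\right)$ ($D{\left(F,t \right)} = \left(-2 + t\right) F = F \left(-2 + t\right)$)
$Y = - \frac{97}{146}$ ($Y = \frac{97}{-146} = 97 \left(- \frac{1}{146}\right) = - \frac{97}{146} \approx -0.66438$)
$G{\left(W \right)} = W^{3}$
$\left(Y + G{\left(D{\left(2,0 \right)} \right)}\right)^{2} = \left(- \frac{97}{146} + \left(2 \left(-2 + 0\right)\right)^{3}\right)^{2} = \left(- \frac{97}{146} + \left(2 \left(-2\right)\right)^{3}\right)^{2} = \left(- \frac{97}{146} + \left(-4\right)^{3}\right)^{2} = \left(- \frac{97}{146} - 64\right)^{2} = \left(- \frac{9441}{146}\right)^{2} = \frac{89132481}{21316}$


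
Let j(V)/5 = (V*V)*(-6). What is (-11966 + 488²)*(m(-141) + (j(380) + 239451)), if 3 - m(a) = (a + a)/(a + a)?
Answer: -925644095366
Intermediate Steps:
j(V) = -30*V² (j(V) = 5*((V*V)*(-6)) = 5*(V²*(-6)) = 5*(-6*V²) = -30*V²)
m(a) = 2 (m(a) = 3 - (a + a)/(a + a) = 3 - 2*a/(2*a) = 3 - 2*a*1/(2*a) = 3 - 1*1 = 3 - 1 = 2)
(-11966 + 488²)*(m(-141) + (j(380) + 239451)) = (-11966 + 488²)*(2 + (-30*380² + 239451)) = (-11966 + 238144)*(2 + (-30*144400 + 239451)) = 226178*(2 + (-4332000 + 239451)) = 226178*(2 - 4092549) = 226178*(-4092547) = -925644095366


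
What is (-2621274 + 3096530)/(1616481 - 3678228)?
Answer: -475256/2061747 ≈ -0.23051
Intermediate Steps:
(-2621274 + 3096530)/(1616481 - 3678228) = 475256/(-2061747) = 475256*(-1/2061747) = -475256/2061747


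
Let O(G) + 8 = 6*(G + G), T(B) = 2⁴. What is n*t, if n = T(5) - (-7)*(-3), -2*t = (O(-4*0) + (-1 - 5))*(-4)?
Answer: 140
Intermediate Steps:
T(B) = 16
O(G) = -8 + 12*G (O(G) = -8 + 6*(G + G) = -8 + 6*(2*G) = -8 + 12*G)
t = -28 (t = -((-8 + 12*(-4*0)) + (-1 - 5))*(-4)/2 = -((-8 + 12*0) - 6)*(-4)/2 = -((-8 + 0) - 6)*(-4)/2 = -(-8 - 6)*(-4)/2 = -(-7)*(-4) = -½*56 = -28)
n = -5 (n = 16 - (-7)*(-3) = 16 - 1*21 = 16 - 21 = -5)
n*t = -5*(-28) = 140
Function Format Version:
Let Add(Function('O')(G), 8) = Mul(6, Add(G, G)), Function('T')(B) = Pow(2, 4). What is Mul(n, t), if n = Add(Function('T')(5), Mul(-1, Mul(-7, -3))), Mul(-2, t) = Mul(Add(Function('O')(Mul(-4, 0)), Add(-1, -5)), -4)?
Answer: 140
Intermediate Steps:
Function('T')(B) = 16
Function('O')(G) = Add(-8, Mul(12, G)) (Function('O')(G) = Add(-8, Mul(6, Add(G, G))) = Add(-8, Mul(6, Mul(2, G))) = Add(-8, Mul(12, G)))
t = -28 (t = Mul(Rational(-1, 2), Mul(Add(Add(-8, Mul(12, Mul(-4, 0))), Add(-1, -5)), -4)) = Mul(Rational(-1, 2), Mul(Add(Add(-8, Mul(12, 0)), -6), -4)) = Mul(Rational(-1, 2), Mul(Add(Add(-8, 0), -6), -4)) = Mul(Rational(-1, 2), Mul(Add(-8, -6), -4)) = Mul(Rational(-1, 2), Mul(-14, -4)) = Mul(Rational(-1, 2), 56) = -28)
n = -5 (n = Add(16, Mul(-1, Mul(-7, -3))) = Add(16, Mul(-1, 21)) = Add(16, -21) = -5)
Mul(n, t) = Mul(-5, -28) = 140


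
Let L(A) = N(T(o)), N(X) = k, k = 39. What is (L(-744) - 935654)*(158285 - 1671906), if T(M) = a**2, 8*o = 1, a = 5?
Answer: 1416166511915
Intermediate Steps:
o = 1/8 (o = (1/8)*1 = 1/8 ≈ 0.12500)
T(M) = 25 (T(M) = 5**2 = 25)
N(X) = 39
L(A) = 39
(L(-744) - 935654)*(158285 - 1671906) = (39 - 935654)*(158285 - 1671906) = -935615*(-1513621) = 1416166511915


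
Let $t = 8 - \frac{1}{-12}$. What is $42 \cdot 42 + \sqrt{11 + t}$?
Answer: $1764 + \frac{\sqrt{687}}{6} \approx 1768.4$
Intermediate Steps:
$t = \frac{97}{12}$ ($t = 8 - - \frac{1}{12} = 8 + \frac{1}{12} = \frac{97}{12} \approx 8.0833$)
$42 \cdot 42 + \sqrt{11 + t} = 42 \cdot 42 + \sqrt{11 + \frac{97}{12}} = 1764 + \sqrt{\frac{229}{12}} = 1764 + \frac{\sqrt{687}}{6}$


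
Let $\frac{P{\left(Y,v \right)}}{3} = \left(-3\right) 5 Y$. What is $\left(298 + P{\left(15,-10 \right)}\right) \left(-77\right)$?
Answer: $29029$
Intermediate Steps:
$P{\left(Y,v \right)} = - 45 Y$ ($P{\left(Y,v \right)} = 3 \left(-3\right) 5 Y = 3 \left(- 15 Y\right) = - 45 Y$)
$\left(298 + P{\left(15,-10 \right)}\right) \left(-77\right) = \left(298 - 675\right) \left(-77\right) = \left(-377\right) \left(-77\right) = 29029$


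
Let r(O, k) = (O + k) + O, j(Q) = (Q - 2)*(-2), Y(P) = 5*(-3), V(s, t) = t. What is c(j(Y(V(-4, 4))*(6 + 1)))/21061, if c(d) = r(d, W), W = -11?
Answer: 417/21061 ≈ 0.019800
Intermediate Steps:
Y(P) = -15
j(Q) = 4 - 2*Q (j(Q) = (-2 + Q)*(-2) = 4 - 2*Q)
r(O, k) = k + 2*O
c(d) = -11 + 2*d
c(j(Y(V(-4, 4))*(6 + 1)))/21061 = (-11 + 2*(4 - (-30)*(6 + 1)))/21061 = (-11 + 2*(4 - (-30)*7))*(1/21061) = (-11 + 2*(4 - 2*(-105)))*(1/21061) = (-11 + 2*(4 + 210))*(1/21061) = (-11 + 2*214)*(1/21061) = (-11 + 428)*(1/21061) = 417*(1/21061) = 417/21061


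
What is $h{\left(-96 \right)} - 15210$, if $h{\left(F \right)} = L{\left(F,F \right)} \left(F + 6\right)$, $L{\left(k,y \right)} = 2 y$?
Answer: $2070$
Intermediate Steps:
$h{\left(F \right)} = 2 F \left(6 + F\right)$ ($h{\left(F \right)} = 2 F \left(F + 6\right) = 2 F \left(6 + F\right)$)
$h{\left(-96 \right)} - 15210 = 2 \left(-96\right) \left(6 - 96\right) - 15210 = 2 \left(-96\right) \left(-90\right) - 15210 = 17280 - 15210 = 2070$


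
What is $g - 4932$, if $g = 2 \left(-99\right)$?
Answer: $-5130$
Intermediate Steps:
$g = -198$
$g - 4932 = -198 - 4932 = -5130$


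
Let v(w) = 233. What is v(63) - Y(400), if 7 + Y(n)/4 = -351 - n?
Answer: 3265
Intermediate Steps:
Y(n) = -1432 - 4*n (Y(n) = -28 + 4*(-351 - n) = -28 + (-1404 - 4*n) = -1432 - 4*n)
v(63) - Y(400) = 233 - (-1432 - 4*400) = 233 - (-1432 - 1600) = 233 - 1*(-3032) = 233 + 3032 = 3265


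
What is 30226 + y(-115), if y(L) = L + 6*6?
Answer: 30147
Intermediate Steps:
y(L) = 36 + L (y(L) = L + 36 = 36 + L)
30226 + y(-115) = 30226 + (36 - 115) = 30226 - 79 = 30147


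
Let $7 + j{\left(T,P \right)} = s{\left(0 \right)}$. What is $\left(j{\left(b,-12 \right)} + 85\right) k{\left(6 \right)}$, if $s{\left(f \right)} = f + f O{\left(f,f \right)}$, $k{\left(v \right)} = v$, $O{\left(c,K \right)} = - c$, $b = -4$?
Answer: $468$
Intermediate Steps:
$s{\left(f \right)} = f - f^{2}$ ($s{\left(f \right)} = f + f \left(- f\right) = f - f^{2}$)
$j{\left(T,P \right)} = -7$ ($j{\left(T,P \right)} = -7 + 0 \left(1 - 0\right) = -7 + 0 \left(1 + 0\right) = -7 + 0 \cdot 1 = -7 + 0 = -7$)
$\left(j{\left(b,-12 \right)} + 85\right) k{\left(6 \right)} = \left(-7 + 85\right) 6 = 78 \cdot 6 = 468$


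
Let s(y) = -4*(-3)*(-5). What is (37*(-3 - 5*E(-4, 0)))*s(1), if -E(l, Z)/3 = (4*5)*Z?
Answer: 6660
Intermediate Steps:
E(l, Z) = -60*Z (E(l, Z) = -3*4*5*Z = -60*Z)
s(y) = -60 (s(y) = 12*(-5) = -60)
(37*(-3 - 5*E(-4, 0)))*s(1) = (37*(-3 - (-300)*0))*(-60) = (37*(-3 - 5*0))*(-60) = (37*(-3 + 0))*(-60) = (37*(-3))*(-60) = -111*(-60) = 6660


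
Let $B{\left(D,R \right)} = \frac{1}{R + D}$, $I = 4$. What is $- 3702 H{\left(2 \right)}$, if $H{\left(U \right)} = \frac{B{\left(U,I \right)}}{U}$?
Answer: $- \frac{617}{2} \approx -308.5$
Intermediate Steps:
$B{\left(D,R \right)} = \frac{1}{D + R}$
$H{\left(U \right)} = \frac{1}{U \left(4 + U\right)}$ ($H{\left(U \right)} = \frac{1}{\left(U + 4\right) U} = \frac{1}{\left(4 + U\right) U} = \frac{1}{U \left(4 + U\right)}$)
$- 3702 H{\left(2 \right)} = - 3702 \frac{1}{2 \left(4 + 2\right)} = - 3702 \frac{1}{2 \cdot 6} = - 3702 \cdot \frac{1}{2} \cdot \frac{1}{6} = \left(-3702\right) \frac{1}{12} = - \frac{617}{2}$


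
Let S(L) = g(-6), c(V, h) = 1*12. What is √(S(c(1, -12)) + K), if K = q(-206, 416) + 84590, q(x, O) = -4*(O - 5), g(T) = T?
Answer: 2*√20735 ≈ 287.99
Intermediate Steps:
q(x, O) = 20 - 4*O (q(x, O) = -4*(-5 + O) = 20 - 4*O)
c(V, h) = 12
S(L) = -6
K = 82946 (K = (20 - 4*416) + 84590 = (20 - 1664) + 84590 = -1644 + 84590 = 82946)
√(S(c(1, -12)) + K) = √(-6 + 82946) = √82940 = 2*√20735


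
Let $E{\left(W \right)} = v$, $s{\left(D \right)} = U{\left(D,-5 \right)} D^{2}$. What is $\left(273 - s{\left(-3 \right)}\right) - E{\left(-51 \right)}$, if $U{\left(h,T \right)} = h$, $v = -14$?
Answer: $314$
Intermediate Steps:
$s{\left(D \right)} = D^{3}$ ($s{\left(D \right)} = D D^{2} = D^{3}$)
$E{\left(W \right)} = -14$
$\left(273 - s{\left(-3 \right)}\right) - E{\left(-51 \right)} = \left(273 - \left(-3\right)^{3}\right) - -14 = \left(273 - -27\right) + 14 = \left(273 + 27\right) + 14 = 300 + 14 = 314$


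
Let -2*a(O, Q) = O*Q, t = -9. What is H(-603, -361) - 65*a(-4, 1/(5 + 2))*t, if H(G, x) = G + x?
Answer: -5578/7 ≈ -796.86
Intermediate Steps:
a(O, Q) = -O*Q/2
H(-603, -361) - 65*a(-4, 1/(5 + 2))*t = (-603 - 361) - 65*(-½*(-4)/(5 + 2))*(-9) = -964 - 65*(-½*(-4)/7)*(-9) = -964 - 65*(-½*(-4)*⅐)*(-9) = -964 - 65*(2/7)*(-9) = -964 - 130*(-9)/7 = -964 - 1*(-1170/7) = -964 + 1170/7 = -5578/7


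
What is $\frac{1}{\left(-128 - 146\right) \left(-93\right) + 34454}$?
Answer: $\frac{1}{59936} \approx 1.6684 \cdot 10^{-5}$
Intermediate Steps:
$\frac{1}{\left(-128 - 146\right) \left(-93\right) + 34454} = \frac{1}{\left(-274\right) \left(-93\right) + 34454} = \frac{1}{25482 + 34454} = \frac{1}{59936}$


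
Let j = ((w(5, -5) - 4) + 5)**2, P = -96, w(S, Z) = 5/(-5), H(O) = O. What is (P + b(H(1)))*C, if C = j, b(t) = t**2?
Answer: 0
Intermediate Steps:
w(S, Z) = -1 (w(S, Z) = 5*(-1/5) = -1)
j = 0 (j = ((-1 - 4) + 5)**2 = (-5 + 5)**2 = 0**2 = 0)
C = 0
(P + b(H(1)))*C = (-96 + 1**2)*0 = (-96 + 1)*0 = -95*0 = 0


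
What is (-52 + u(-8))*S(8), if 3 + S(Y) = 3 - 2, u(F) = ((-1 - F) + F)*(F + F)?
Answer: 72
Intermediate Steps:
u(F) = -2*F
S(Y) = -2 (S(Y) = -3 + (3 - 2) = -3 + 1 = -2)
(-52 + u(-8))*S(8) = (-52 - 2*(-8))*(-2) = (-52 + 16)*(-2) = -36*(-2) = 72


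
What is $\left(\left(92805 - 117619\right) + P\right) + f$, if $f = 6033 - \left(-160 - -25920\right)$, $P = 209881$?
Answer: $165340$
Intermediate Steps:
$f = -19727$ ($f = 6033 - \left(-160 + 25920\right) = 6033 - 25760 = -19727$)
$\left(\left(92805 - 117619\right) + P\right) + f = \left(\left(92805 - 117619\right) + 209881\right) - 19727 = \left(-24814 + 209881\right) - 19727 = 185067 - 19727 = 165340$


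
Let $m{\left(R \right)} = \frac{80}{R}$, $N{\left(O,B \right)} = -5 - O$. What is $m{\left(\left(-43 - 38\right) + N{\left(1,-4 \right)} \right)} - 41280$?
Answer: $- \frac{3591440}{87} \approx -41281.0$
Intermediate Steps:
$m{\left(\left(-43 - 38\right) + N{\left(1,-4 \right)} \right)} - 41280 = \frac{80}{\left(-43 - 38\right) - 6} - 41280 = \frac{80}{-81 - 6} - 41280 = \frac{80}{-87} - 41280 = 80 \left(- \frac{1}{87}\right) - 41280 = - \frac{80}{87} - 41280 = - \frac{3591440}{87}$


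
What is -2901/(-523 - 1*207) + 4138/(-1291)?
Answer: 724451/942430 ≈ 0.76871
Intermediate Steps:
-2901/(-523 - 1*207) + 4138/(-1291) = -2901/(-523 - 207) + 4138*(-1/1291) = -2901/(-730) - 4138/1291 = -2901*(-1/730) - 4138/1291 = 2901/730 - 4138/1291 = 724451/942430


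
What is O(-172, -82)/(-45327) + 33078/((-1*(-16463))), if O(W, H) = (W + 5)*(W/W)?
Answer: 1502075827/746218401 ≈ 2.0129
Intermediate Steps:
O(W, H) = 5 + W (O(W, H) = (5 + W)*1 = 5 + W)
O(-172, -82)/(-45327) + 33078/((-1*(-16463))) = (5 - 172)/(-45327) + 33078/((-1*(-16463))) = -167*(-1/45327) + 33078/16463 = 167/45327 + 33078*(1/16463) = 167/45327 + 33078/16463 = 1502075827/746218401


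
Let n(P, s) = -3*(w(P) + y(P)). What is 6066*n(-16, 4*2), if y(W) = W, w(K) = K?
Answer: 582336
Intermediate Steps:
n(P, s) = -6*P (n(P, s) = -3*(P + P) = -6*P)
6066*n(-16, 4*2) = 6066*(-6*(-16)) = 6066*96 = 582336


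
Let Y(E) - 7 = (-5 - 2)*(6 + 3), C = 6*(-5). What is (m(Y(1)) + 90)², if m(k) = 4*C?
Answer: 900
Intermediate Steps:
C = -30
Y(E) = -56 (Y(E) = 7 + (-5 - 2)*(6 + 3) = 7 - 7*9 = 7 - 63 = -56)
m(k) = -120 (m(k) = 4*(-30) = -120)
(m(Y(1)) + 90)² = (-120 + 90)² = (-30)² = 900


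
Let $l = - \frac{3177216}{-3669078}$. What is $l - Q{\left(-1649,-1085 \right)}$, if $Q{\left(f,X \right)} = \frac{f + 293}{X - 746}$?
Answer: $\frac{20052684}{159954329} \approx 0.12537$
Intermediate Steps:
$Q{\left(f,X \right)} = \frac{293 + f}{-746 + X}$
$l = \frac{75648}{87359}$ ($l = \left(-3177216\right) \left(- \frac{1}{3669078}\right) = \frac{75648}{87359} \approx 0.86594$)
$l - Q{\left(-1649,-1085 \right)} = \frac{75648}{87359} - \frac{293 - 1649}{-746 - 1085} = \frac{75648}{87359} - \frac{1}{-1831} \left(-1356\right) = \frac{75648}{87359} - \left(- \frac{1}{1831}\right) \left(-1356\right) = \frac{75648}{87359} - \frac{1356}{1831} = \frac{20052684}{159954329}$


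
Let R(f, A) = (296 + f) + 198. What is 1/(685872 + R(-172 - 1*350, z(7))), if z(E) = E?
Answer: 1/685844 ≈ 1.4581e-6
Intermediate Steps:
R(f, A) = 494 + f
1/(685872 + R(-172 - 1*350, z(7))) = 1/(685872 + (494 + (-172 - 1*350))) = 1/(685872 + (494 + (-172 - 350))) = 1/(685872 + (494 - 522)) = 1/(685872 - 28) = 1/685844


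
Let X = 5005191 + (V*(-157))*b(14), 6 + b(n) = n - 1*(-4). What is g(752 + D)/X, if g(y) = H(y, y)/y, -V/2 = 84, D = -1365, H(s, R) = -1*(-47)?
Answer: -47/3262203939 ≈ -1.4407e-8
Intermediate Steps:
H(s, R) = 47
V = -168 (V = -2*84 = -168)
b(n) = -2 + n (b(n) = -6 + (n - 1*(-4)) = -6 + (n + 4) = -6 + (4 + n) = -2 + n)
g(y) = 47/y
X = 5321703 (X = 5005191 + (-168*(-157))*(-2 + 14) = 5005191 + 26376*12 = 5005191 + 316512 = 5321703)
g(752 + D)/X = (47/(752 - 1365))/5321703 = (47/(-613))*(1/5321703) = (47*(-1/613))*(1/5321703) = -47/613*1/5321703 = -47/3262203939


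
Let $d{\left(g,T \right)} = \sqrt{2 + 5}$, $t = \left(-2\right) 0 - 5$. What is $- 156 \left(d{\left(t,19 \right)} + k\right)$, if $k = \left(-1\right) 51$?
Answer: $7956 - 156 \sqrt{7} \approx 7543.3$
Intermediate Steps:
$k = -51$
$t = -5$ ($t = 0 - 5 = -5$)
$d{\left(g,T \right)} = \sqrt{7}$
$- 156 \left(d{\left(t,19 \right)} + k\right) = - 156 \left(\sqrt{7} - 51\right) = - 156 \left(-51 + \sqrt{7}\right) = 7956 - 156 \sqrt{7}$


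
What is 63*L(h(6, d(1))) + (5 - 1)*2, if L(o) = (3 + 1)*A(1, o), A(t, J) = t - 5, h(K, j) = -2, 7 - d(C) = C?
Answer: -1000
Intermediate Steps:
d(C) = 7 - C
A(t, J) = -5 + t
L(o) = -16 (L(o) = (3 + 1)*(-5 + 1) = 4*(-4) = -16)
63*L(h(6, d(1))) + (5 - 1)*2 = 63*(-16) + (5 - 1)*2 = -1008 + 4*2 = -1008 + 8 = -1000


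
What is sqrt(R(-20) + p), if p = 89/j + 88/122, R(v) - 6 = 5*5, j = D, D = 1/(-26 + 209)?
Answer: sqrt(60721962)/61 ≈ 127.74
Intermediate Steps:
D = 1/183 ≈ 0.0054645
j = 1/183 ≈ 0.0054645
R(v) = 31 (R(v) = 6 + 5*5 = 6 + 25 = 31)
p = 993551/61 (p = 89/(1/183) + 88/122 = 89*183 + 88*(1/122) = 16287 + 44/61 = 993551/61 ≈ 16288.)
sqrt(R(-20) + p) = sqrt(31 + 993551/61) = sqrt(995442/61) = sqrt(60721962)/61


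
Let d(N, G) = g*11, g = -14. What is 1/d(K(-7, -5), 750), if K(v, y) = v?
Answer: -1/154 ≈ -0.0064935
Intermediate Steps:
d(N, G) = -154 (d(N, G) = -14*11 = -154)
1/d(K(-7, -5), 750) = 1/(-154) = -1/154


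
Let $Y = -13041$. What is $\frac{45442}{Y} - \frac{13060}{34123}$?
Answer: $- \frac{1720932826}{444998043} \approx -3.8673$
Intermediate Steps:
$\frac{45442}{Y} - \frac{13060}{34123} = \frac{45442}{-13041} - \frac{13060}{34123} = 45442 \left(- \frac{1}{13041}\right) - \frac{13060}{34123} = - \frac{45442}{13041} - \frac{13060}{34123} = - \frac{1720932826}{444998043}$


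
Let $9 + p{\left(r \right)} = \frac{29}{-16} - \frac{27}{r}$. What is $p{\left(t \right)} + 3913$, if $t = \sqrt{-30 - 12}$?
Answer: $\frac{62435}{16} + \frac{9 i \sqrt{42}}{14} \approx 3902.2 + 4.1662 i$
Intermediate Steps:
$t = i \sqrt{42}$ ($t = \sqrt{-42} = i \sqrt{42} \approx 6.4807 i$)
$p{\left(r \right)} = - \frac{173}{16} - \frac{27}{r}$ ($p{\left(r \right)} = -9 + \left(\frac{29}{-16} - \frac{27}{r}\right) = -9 + \left(29 \left(- \frac{1}{16}\right) - \frac{27}{r}\right) = -9 - \left(\frac{29}{16} + \frac{27}{r}\right) = - \frac{173}{16} - \frac{27}{r}$)
$p{\left(t \right)} + 3913 = \left(- \frac{173}{16} - \frac{27}{i \sqrt{42}}\right) + 3913 = \left(- \frac{173}{16} - 27 \left(- \frac{i \sqrt{42}}{42}\right)\right) + 3913 = \left(- \frac{173}{16} + \frac{9 i \sqrt{42}}{14}\right) + 3913 = \frac{62435}{16} + \frac{9 i \sqrt{42}}{14}$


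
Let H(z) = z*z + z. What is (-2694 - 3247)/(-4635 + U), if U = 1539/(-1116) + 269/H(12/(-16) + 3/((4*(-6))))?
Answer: 5156788/6159161 ≈ 0.83725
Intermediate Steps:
H(z) = z + z**2 (H(z) = z**2 + z = z + z**2)
U = -2135981/868 (U = 1539/(-1116) + 269/(((12/(-16) + 3/((4*(-6))))*(1 + (12/(-16) + 3/((4*(-6))))))) = 1539*(-1/1116) + 269/(((12*(-1/16) + 3/(-24))*(1 + (12*(-1/16) + 3/(-24))))) = -171/124 + 269/(((-3/4 + 3*(-1/24))*(1 + (-3/4 + 3*(-1/24))))) = -171/124 + 269/(((-3/4 - 1/8)*(1 + (-3/4 - 1/8)))) = -171/124 + 269/((-7*(1 - 7/8)/8)) = -171/124 + 269/((-7/8*1/8)) = -171/124 + 269/(-7/64) = -171/124 + 269*(-64/7) = -171/124 - 17216/7 = -2135981/868 ≈ -2460.8)
(-2694 - 3247)/(-4635 + U) = (-2694 - 3247)/(-4635 - 2135981/868) = -5941/(-6159161/868) = -5941*(-868/6159161) = 5156788/6159161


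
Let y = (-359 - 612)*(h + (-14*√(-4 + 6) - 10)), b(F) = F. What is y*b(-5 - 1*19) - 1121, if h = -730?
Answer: -17246081 - 326256*√2 ≈ -1.7707e+7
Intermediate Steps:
y = 718540 + 13594*√2 (y = (-359 - 612)*(-730 + (-14*√(-4 + 6) - 10)) = -971*(-730 + (-14*√2 - 10)) = -971*(-730 + (-10 - 14*√2)) = -971*(-740 - 14*√2) = 718540 + 13594*√2 ≈ 7.3777e+5)
y*b(-5 - 1*19) - 1121 = (718540 + 13594*√2)*(-5 - 1*19) - 1121 = (718540 + 13594*√2)*(-5 - 19) - 1121 = (718540 + 13594*√2)*(-24) - 1121 = (-17244960 - 326256*√2) - 1121 = -17246081 - 326256*√2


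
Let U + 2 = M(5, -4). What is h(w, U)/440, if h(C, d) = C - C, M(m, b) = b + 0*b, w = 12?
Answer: 0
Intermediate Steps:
M(m, b) = b (M(m, b) = b + 0 = b)
U = -6 (U = -2 - 4 = -6)
h(C, d) = 0
h(w, U)/440 = 0/440 = 0*(1/440) = 0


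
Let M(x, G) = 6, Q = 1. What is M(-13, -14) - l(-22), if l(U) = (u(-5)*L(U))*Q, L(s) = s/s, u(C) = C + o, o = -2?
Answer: 13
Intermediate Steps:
u(C) = -2 + C (u(C) = C - 2 = -2 + C)
L(s) = 1
l(U) = -7 (l(U) = ((-2 - 5)*1)*1 = -7*1*1 = -7*1 = -7)
M(-13, -14) - l(-22) = 6 - 1*(-7) = 6 + 7 = 13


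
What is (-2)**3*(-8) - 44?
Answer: 20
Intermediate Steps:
(-2)**3*(-8) - 44 = -8*(-8) - 44 = 64 - 44 = 20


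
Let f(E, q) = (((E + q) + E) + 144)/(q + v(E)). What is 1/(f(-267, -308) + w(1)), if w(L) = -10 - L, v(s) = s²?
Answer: -70981/781489 ≈ -0.090828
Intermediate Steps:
f(E, q) = (144 + q + 2*E)/(q + E²) (f(E, q) = (((E + q) + E) + 144)/(q + E²) = ((q + 2*E) + 144)/(q + E²) = (144 + q + 2*E)/(q + E²))
1/(f(-267, -308) + w(1)) = 1/((144 - 308 + 2*(-267))/(-308 + (-267)²) + (-10 - 1*1)) = 1/((144 - 308 - 534)/(-308 + 71289) + (-10 - 1)) = 1/(-698/70981 - 11) = 1/(-781489/70981) = -70981/781489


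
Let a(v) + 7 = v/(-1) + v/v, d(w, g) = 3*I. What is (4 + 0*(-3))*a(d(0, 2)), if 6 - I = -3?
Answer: -132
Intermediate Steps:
I = 9 (I = 6 - 1*(-3) = 6 + 3 = 9)
d(w, g) = 27 (d(w, g) = 3*9 = 27)
a(v) = -6 - v (a(v) = -7 + (v/(-1) + v/v) = -7 + (v*(-1) + 1) = -7 + (-v + 1) = -7 + (1 - v) = -6 - v)
(4 + 0*(-3))*a(d(0, 2)) = (4 + 0*(-3))*(-6 - 1*27) = (4 + 0)*(-6 - 27) = 4*(-33) = -132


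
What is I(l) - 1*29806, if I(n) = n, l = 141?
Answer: -29665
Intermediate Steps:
I(l) - 1*29806 = 141 - 1*29806 = 141 - 29806 = -29665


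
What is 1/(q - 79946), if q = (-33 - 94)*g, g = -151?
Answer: -1/60769 ≈ -1.6456e-5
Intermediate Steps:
q = 19177 (q = (-33 - 94)*(-151) = -127*(-151) = 19177)
1/(q - 79946) = 1/(19177 - 79946) = 1/(-60769) = -1/60769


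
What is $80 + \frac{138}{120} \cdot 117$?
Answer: $\frac{4291}{20} \approx 214.55$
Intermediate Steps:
$80 + \frac{138}{120} \cdot 117 = 80 + 138 \cdot \frac{1}{120} \cdot 117 = 80 + \frac{23}{20} \cdot 117 = 80 + \frac{2691}{20} = \frac{4291}{20}$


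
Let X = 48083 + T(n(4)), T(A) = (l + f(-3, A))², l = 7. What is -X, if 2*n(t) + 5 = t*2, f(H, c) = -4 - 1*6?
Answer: -48092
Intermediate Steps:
f(H, c) = -10 (f(H, c) = -4 - 6 = -10)
n(t) = -5/2 + t (n(t) = -5/2 + (t*2)/2 = -5/2 + (2*t)/2 = -5/2 + t)
T(A) = 9 (T(A) = (7 - 10)² = (-3)² = 9)
X = 48092 (X = 48083 + 9 = 48092)
-X = -1*48092 = -48092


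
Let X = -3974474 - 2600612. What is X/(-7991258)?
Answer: 3287543/3995629 ≈ 0.82278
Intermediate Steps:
X = -6575086
X/(-7991258) = -6575086/(-7991258) = -6575086*(-1/7991258) = 3287543/3995629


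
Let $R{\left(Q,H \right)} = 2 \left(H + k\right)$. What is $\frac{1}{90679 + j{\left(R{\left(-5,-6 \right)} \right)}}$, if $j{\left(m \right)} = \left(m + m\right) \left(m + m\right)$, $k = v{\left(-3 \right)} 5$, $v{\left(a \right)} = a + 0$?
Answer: $\frac{1}{97735} \approx 1.0232 \cdot 10^{-5}$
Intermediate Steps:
$v{\left(a \right)} = a$
$k = -15$ ($k = \left(-3\right) 5 = -15$)
$R{\left(Q,H \right)} = -30 + 2 H$ ($R{\left(Q,H \right)} = 2 \left(H - 15\right) = 2 \left(-15 + H\right) = -30 + 2 H$)
$j{\left(m \right)} = 4 m^{2}$ ($j{\left(m \right)} = 2 m 2 m = 4 m^{2}$)
$\frac{1}{90679 + j{\left(R{\left(-5,-6 \right)} \right)}} = \frac{1}{90679 + 4 \left(-30 + 2 \left(-6\right)\right)^{2}} = \frac{1}{90679 + 4 \left(-30 - 12\right)^{2}} = \frac{1}{90679 + 4 \left(-42\right)^{2}} = \frac{1}{90679 + 4 \cdot 1764} = \frac{1}{90679 + 7056} = \frac{1}{97735}$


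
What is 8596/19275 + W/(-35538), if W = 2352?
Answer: 43358308/114165825 ≈ 0.37978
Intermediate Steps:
8596/19275 + W/(-35538) = 8596/19275 + 2352/(-35538) = 8596*(1/19275) + 2352*(-1/35538) = 8596/19275 - 392/5923 = 43358308/114165825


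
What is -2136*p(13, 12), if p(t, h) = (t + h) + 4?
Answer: -61944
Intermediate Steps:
p(t, h) = 4 + h + t (p(t, h) = (h + t) + 4 = 4 + h + t)
-2136*p(13, 12) = -2136*(4 + 12 + 13) = -2136*29 = -61944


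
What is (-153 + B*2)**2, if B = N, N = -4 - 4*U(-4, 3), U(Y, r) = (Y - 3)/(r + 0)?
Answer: 182329/9 ≈ 20259.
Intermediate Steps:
U(Y, r) = (-3 + Y)/r
N = 16/3 (N = -4 - 4*(-3 - 4)/3 = -4 - 4*(-7)/3 = -4 - 4*(-7/3) = -4 + 28/3 = 16/3 ≈ 5.3333)
B = 16/3 ≈ 5.3333
(-153 + B*2)**2 = (-153 + (16/3)*2)**2 = (-153 + 32/3)**2 = (-427/3)**2 = 182329/9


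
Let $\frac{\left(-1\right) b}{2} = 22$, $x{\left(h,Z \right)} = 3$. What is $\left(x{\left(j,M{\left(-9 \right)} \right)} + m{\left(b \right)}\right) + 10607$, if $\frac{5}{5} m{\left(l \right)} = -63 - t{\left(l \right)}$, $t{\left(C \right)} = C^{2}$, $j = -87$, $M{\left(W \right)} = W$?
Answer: $8611$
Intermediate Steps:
$b = -44$ ($b = \left(-2\right) 22 = -44$)
$m{\left(l \right)} = -63 - l^{2}$
$\left(x{\left(j,M{\left(-9 \right)} \right)} + m{\left(b \right)}\right) + 10607 = \left(3 - 1999\right) + 10607 = -1996 + 10607 = 8611$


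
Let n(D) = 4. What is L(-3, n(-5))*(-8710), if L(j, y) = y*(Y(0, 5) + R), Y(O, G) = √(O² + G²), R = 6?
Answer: -383240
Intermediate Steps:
Y(O, G) = √(G² + O²)
L(j, y) = 11*y (L(j, y) = y*(√(5² + 0²) + 6) = y*(√(25 + 0) + 6) = y*(√25 + 6) = y*(5 + 6) = y*11 = 11*y)
L(-3, n(-5))*(-8710) = (11*4)*(-8710) = 44*(-8710) = -383240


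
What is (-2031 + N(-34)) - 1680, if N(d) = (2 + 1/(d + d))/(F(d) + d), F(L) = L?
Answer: -17159799/4624 ≈ -3711.0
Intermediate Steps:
N(d) = (2 + 1/(2*d))/(2*d) (N(d) = (2 + 1/(d + d))/(d + d) = (2 + 1/(2*d))/((2*d)) = (2 + 1/(2*d))*(1/(2*d)) = (2 + 1/(2*d))/(2*d))
(-2031 + N(-34)) - 1680 = (-2031 + (1/4 - 34)/(-34)**2) - 1680 = (-2031 + (1/1156)*(-135/4)) - 1680 = (-2031 - 135/4624) - 1680 = -9391479/4624 - 1680 = -17159799/4624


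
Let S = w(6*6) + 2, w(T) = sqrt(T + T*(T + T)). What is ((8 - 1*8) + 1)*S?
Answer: 2 + 6*sqrt(73) ≈ 53.264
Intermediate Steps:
w(T) = sqrt(T + 2*T**2) (w(T) = sqrt(T + T*(2*T)) = sqrt(T + 2*T**2))
S = 2 + 6*sqrt(73) (S = sqrt((6*6)*(1 + 2*(6*6))) + 2 = sqrt(36*(1 + 2*36)) + 2 = sqrt(36*(1 + 72)) + 2 = sqrt(36*73) + 2 = sqrt(2628) + 2 = 6*sqrt(73) + 2 = 2 + 6*sqrt(73) ≈ 53.264)
((8 - 1*8) + 1)*S = ((8 - 1*8) + 1)*(2 + 6*sqrt(73)) = ((8 - 8) + 1)*(2 + 6*sqrt(73)) = (0 + 1)*(2 + 6*sqrt(73)) = 1*(2 + 6*sqrt(73)) = 2 + 6*sqrt(73)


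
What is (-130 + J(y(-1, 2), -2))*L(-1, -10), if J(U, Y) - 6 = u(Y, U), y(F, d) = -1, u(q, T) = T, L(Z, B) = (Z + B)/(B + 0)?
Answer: -275/2 ≈ -137.50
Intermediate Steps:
L(Z, B) = (B + Z)/B
J(U, Y) = 6 + U
(-130 + J(y(-1, 2), -2))*L(-1, -10) = (-130 + (6 - 1))*((-10 - 1)/(-10)) = (-130 + 5)*(-1/10*(-11)) = -125*11/10 = -275/2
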